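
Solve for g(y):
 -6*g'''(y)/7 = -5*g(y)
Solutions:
 g(y) = C3*exp(35^(1/3)*6^(2/3)*y/6) + (C1*sin(2^(2/3)*3^(1/6)*35^(1/3)*y/4) + C2*cos(2^(2/3)*3^(1/6)*35^(1/3)*y/4))*exp(-35^(1/3)*6^(2/3)*y/12)


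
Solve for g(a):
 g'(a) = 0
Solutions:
 g(a) = C1


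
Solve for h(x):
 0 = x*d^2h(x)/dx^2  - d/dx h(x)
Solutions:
 h(x) = C1 + C2*x^2


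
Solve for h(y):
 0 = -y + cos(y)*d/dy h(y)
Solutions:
 h(y) = C1 + Integral(y/cos(y), y)


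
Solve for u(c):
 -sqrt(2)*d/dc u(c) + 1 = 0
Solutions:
 u(c) = C1 + sqrt(2)*c/2


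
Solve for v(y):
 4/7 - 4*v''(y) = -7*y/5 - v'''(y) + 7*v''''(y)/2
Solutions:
 v(y) = C1 + C2*y + 7*y^3/120 + 129*y^2/1120 + (C3*sin(sqrt(55)*y/7) + C4*cos(sqrt(55)*y/7))*exp(y/7)


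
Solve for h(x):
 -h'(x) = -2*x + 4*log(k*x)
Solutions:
 h(x) = C1 + x^2 - 4*x*log(k*x) + 4*x


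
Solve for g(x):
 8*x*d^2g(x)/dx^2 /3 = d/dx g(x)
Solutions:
 g(x) = C1 + C2*x^(11/8)


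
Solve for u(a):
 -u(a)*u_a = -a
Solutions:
 u(a) = -sqrt(C1 + a^2)
 u(a) = sqrt(C1 + a^2)


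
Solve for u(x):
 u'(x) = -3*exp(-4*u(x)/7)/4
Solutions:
 u(x) = 7*log(-I*(C1 - 3*x/7)^(1/4))
 u(x) = 7*log(I*(C1 - 3*x/7)^(1/4))
 u(x) = 7*log(-(C1 - 3*x/7)^(1/4))
 u(x) = 7*log(C1 - 3*x/7)/4


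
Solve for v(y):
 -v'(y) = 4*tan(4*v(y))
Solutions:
 v(y) = -asin(C1*exp(-16*y))/4 + pi/4
 v(y) = asin(C1*exp(-16*y))/4


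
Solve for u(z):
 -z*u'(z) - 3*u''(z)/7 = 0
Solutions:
 u(z) = C1 + C2*erf(sqrt(42)*z/6)


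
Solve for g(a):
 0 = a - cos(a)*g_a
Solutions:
 g(a) = C1 + Integral(a/cos(a), a)


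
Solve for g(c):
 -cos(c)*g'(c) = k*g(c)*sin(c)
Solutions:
 g(c) = C1*exp(k*log(cos(c)))


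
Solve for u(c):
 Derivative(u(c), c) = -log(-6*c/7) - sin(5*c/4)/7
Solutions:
 u(c) = C1 - c*log(-c) - c*log(6) + c + c*log(7) + 4*cos(5*c/4)/35


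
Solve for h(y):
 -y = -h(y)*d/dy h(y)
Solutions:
 h(y) = -sqrt(C1 + y^2)
 h(y) = sqrt(C1 + y^2)


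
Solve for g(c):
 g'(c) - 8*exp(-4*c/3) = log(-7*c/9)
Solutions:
 g(c) = C1 + c*log(-c) + c*(-2*log(3) - 1 + log(7)) - 6*exp(-4*c/3)


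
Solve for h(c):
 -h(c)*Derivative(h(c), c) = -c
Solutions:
 h(c) = -sqrt(C1 + c^2)
 h(c) = sqrt(C1 + c^2)


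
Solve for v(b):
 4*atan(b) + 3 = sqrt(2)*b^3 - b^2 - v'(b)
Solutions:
 v(b) = C1 + sqrt(2)*b^4/4 - b^3/3 - 4*b*atan(b) - 3*b + 2*log(b^2 + 1)


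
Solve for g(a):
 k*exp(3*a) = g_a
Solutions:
 g(a) = C1 + k*exp(3*a)/3


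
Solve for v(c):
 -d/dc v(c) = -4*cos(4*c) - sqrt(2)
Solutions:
 v(c) = C1 + sqrt(2)*c + sin(4*c)


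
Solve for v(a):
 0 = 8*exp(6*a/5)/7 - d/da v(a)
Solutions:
 v(a) = C1 + 20*exp(6*a/5)/21


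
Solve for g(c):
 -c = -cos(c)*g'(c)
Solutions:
 g(c) = C1 + Integral(c/cos(c), c)


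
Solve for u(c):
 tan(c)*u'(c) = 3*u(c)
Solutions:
 u(c) = C1*sin(c)^3


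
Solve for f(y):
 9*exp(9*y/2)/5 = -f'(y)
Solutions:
 f(y) = C1 - 2*exp(9*y/2)/5


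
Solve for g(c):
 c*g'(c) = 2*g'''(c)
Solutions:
 g(c) = C1 + Integral(C2*airyai(2^(2/3)*c/2) + C3*airybi(2^(2/3)*c/2), c)


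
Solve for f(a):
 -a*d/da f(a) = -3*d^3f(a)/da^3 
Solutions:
 f(a) = C1 + Integral(C2*airyai(3^(2/3)*a/3) + C3*airybi(3^(2/3)*a/3), a)


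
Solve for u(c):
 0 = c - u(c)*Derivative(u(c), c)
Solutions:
 u(c) = -sqrt(C1 + c^2)
 u(c) = sqrt(C1 + c^2)


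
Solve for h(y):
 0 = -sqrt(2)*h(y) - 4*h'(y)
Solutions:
 h(y) = C1*exp(-sqrt(2)*y/4)


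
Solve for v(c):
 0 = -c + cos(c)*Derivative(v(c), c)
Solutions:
 v(c) = C1 + Integral(c/cos(c), c)


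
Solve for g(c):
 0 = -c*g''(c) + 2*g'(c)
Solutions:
 g(c) = C1 + C2*c^3


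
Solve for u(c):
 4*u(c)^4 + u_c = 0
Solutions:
 u(c) = (-3^(2/3) - 3*3^(1/6)*I)*(1/(C1 + 4*c))^(1/3)/6
 u(c) = (-3^(2/3) + 3*3^(1/6)*I)*(1/(C1 + 4*c))^(1/3)/6
 u(c) = (1/(C1 + 12*c))^(1/3)


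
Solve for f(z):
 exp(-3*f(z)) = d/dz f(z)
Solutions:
 f(z) = log(C1 + 3*z)/3
 f(z) = log((-3^(1/3) - 3^(5/6)*I)*(C1 + z)^(1/3)/2)
 f(z) = log((-3^(1/3) + 3^(5/6)*I)*(C1 + z)^(1/3)/2)


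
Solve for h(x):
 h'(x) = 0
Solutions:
 h(x) = C1


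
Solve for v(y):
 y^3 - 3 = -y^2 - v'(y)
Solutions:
 v(y) = C1 - y^4/4 - y^3/3 + 3*y


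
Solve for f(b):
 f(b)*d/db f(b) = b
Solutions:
 f(b) = -sqrt(C1 + b^2)
 f(b) = sqrt(C1 + b^2)


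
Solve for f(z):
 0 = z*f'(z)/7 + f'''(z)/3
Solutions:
 f(z) = C1 + Integral(C2*airyai(-3^(1/3)*7^(2/3)*z/7) + C3*airybi(-3^(1/3)*7^(2/3)*z/7), z)


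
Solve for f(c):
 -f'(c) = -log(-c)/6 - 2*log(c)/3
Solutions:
 f(c) = C1 + 5*c*log(c)/6 + c*(-5 + I*pi)/6


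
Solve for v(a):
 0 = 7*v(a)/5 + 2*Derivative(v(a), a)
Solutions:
 v(a) = C1*exp(-7*a/10)


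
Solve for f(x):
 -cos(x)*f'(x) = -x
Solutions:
 f(x) = C1 + Integral(x/cos(x), x)


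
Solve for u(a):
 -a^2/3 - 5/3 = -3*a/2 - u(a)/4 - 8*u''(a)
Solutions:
 u(a) = C1*sin(sqrt(2)*a/8) + C2*cos(sqrt(2)*a/8) + 4*a^2/3 - 6*a - 236/3


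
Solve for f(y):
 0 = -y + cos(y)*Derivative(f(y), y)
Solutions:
 f(y) = C1 + Integral(y/cos(y), y)


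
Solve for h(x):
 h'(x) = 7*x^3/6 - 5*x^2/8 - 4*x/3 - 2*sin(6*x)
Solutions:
 h(x) = C1 + 7*x^4/24 - 5*x^3/24 - 2*x^2/3 + cos(6*x)/3


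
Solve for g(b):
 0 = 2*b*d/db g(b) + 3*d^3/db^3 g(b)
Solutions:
 g(b) = C1 + Integral(C2*airyai(-2^(1/3)*3^(2/3)*b/3) + C3*airybi(-2^(1/3)*3^(2/3)*b/3), b)


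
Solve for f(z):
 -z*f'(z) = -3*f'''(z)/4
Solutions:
 f(z) = C1 + Integral(C2*airyai(6^(2/3)*z/3) + C3*airybi(6^(2/3)*z/3), z)


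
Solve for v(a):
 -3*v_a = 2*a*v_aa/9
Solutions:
 v(a) = C1 + C2/a^(25/2)


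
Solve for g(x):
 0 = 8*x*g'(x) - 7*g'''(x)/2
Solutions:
 g(x) = C1 + Integral(C2*airyai(2*2^(1/3)*7^(2/3)*x/7) + C3*airybi(2*2^(1/3)*7^(2/3)*x/7), x)


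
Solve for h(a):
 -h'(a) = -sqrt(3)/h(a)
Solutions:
 h(a) = -sqrt(C1 + 2*sqrt(3)*a)
 h(a) = sqrt(C1 + 2*sqrt(3)*a)


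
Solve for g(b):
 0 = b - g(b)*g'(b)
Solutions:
 g(b) = -sqrt(C1 + b^2)
 g(b) = sqrt(C1 + b^2)


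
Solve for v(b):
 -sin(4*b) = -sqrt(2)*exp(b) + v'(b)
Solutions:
 v(b) = C1 + sqrt(2)*exp(b) + cos(4*b)/4


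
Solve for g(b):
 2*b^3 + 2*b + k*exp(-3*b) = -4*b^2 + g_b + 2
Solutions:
 g(b) = C1 + b^4/2 + 4*b^3/3 + b^2 - 2*b - k*exp(-3*b)/3


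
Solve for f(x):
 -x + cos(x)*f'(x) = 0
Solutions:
 f(x) = C1 + Integral(x/cos(x), x)


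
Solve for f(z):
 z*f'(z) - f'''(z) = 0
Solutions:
 f(z) = C1 + Integral(C2*airyai(z) + C3*airybi(z), z)


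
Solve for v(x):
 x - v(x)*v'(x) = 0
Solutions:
 v(x) = -sqrt(C1 + x^2)
 v(x) = sqrt(C1 + x^2)


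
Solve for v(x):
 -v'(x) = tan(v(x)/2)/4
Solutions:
 v(x) = -2*asin(C1*exp(-x/8)) + 2*pi
 v(x) = 2*asin(C1*exp(-x/8))


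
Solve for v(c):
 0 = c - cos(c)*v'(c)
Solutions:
 v(c) = C1 + Integral(c/cos(c), c)


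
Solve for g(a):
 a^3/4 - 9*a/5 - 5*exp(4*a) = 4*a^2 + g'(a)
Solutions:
 g(a) = C1 + a^4/16 - 4*a^3/3 - 9*a^2/10 - 5*exp(4*a)/4


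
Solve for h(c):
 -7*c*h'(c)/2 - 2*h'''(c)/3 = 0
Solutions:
 h(c) = C1 + Integral(C2*airyai(-42^(1/3)*c/2) + C3*airybi(-42^(1/3)*c/2), c)


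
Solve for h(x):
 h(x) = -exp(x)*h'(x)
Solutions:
 h(x) = C1*exp(exp(-x))


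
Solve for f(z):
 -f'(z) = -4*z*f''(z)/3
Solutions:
 f(z) = C1 + C2*z^(7/4)


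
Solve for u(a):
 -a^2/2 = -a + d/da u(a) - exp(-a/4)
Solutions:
 u(a) = C1 - a^3/6 + a^2/2 - 4*exp(-a/4)


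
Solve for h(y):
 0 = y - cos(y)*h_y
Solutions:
 h(y) = C1 + Integral(y/cos(y), y)


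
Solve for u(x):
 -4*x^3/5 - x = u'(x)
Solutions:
 u(x) = C1 - x^4/5 - x^2/2


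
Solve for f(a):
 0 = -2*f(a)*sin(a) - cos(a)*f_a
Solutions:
 f(a) = C1*cos(a)^2


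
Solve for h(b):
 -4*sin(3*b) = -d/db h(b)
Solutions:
 h(b) = C1 - 4*cos(3*b)/3


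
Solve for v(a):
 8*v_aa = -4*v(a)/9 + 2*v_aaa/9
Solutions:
 v(a) = C1*exp(a*(-(sqrt(3457) + 1729)^(1/3)/2 - 72/(sqrt(3457) + 1729)^(1/3) + 12))*sin(sqrt(3)*a*(-(sqrt(3457) + 1729)^(1/3)/2 + 72/(sqrt(3457) + 1729)^(1/3))) + C2*exp(a*(-(sqrt(3457) + 1729)^(1/3)/2 - 72/(sqrt(3457) + 1729)^(1/3) + 12))*cos(sqrt(3)*a*(-(sqrt(3457) + 1729)^(1/3)/2 + 72/(sqrt(3457) + 1729)^(1/3))) + C3*exp(a*(144/(sqrt(3457) + 1729)^(1/3) + 12 + (sqrt(3457) + 1729)^(1/3)))


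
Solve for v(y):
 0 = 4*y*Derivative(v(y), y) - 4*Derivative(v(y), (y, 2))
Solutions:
 v(y) = C1 + C2*erfi(sqrt(2)*y/2)


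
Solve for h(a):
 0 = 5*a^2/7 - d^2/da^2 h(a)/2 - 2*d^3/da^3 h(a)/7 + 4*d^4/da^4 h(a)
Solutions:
 h(a) = C1 + C2*a + C3*exp(a*(1 - 3*sqrt(11))/28) + C4*exp(a*(1 + 3*sqrt(11))/28) + 5*a^4/42 - 40*a^3/147 + 4080*a^2/343


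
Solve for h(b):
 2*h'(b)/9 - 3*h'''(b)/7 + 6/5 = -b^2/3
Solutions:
 h(b) = C1 + C2*exp(-sqrt(42)*b/9) + C3*exp(sqrt(42)*b/9) - b^3/2 - 783*b/70


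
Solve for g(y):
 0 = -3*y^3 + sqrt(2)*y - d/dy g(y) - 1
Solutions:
 g(y) = C1 - 3*y^4/4 + sqrt(2)*y^2/2 - y


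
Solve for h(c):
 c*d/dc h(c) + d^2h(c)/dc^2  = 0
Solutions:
 h(c) = C1 + C2*erf(sqrt(2)*c/2)


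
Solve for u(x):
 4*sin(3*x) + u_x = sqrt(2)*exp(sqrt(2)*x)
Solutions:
 u(x) = C1 + exp(sqrt(2)*x) + 4*cos(3*x)/3


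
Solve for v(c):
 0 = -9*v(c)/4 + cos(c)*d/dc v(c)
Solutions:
 v(c) = C1*(sin(c) + 1)^(9/8)/(sin(c) - 1)^(9/8)


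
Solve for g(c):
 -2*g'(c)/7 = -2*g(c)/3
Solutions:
 g(c) = C1*exp(7*c/3)


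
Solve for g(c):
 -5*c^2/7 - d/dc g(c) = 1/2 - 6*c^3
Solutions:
 g(c) = C1 + 3*c^4/2 - 5*c^3/21 - c/2


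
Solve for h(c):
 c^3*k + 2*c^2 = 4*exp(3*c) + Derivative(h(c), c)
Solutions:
 h(c) = C1 + c^4*k/4 + 2*c^3/3 - 4*exp(3*c)/3


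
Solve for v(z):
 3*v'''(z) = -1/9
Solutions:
 v(z) = C1 + C2*z + C3*z^2 - z^3/162


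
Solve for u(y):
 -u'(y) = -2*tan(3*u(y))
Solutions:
 u(y) = -asin(C1*exp(6*y))/3 + pi/3
 u(y) = asin(C1*exp(6*y))/3


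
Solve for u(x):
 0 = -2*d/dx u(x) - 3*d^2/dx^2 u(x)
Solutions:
 u(x) = C1 + C2*exp(-2*x/3)


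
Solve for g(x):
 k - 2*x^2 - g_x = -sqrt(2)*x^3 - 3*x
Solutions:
 g(x) = C1 + k*x + sqrt(2)*x^4/4 - 2*x^3/3 + 3*x^2/2


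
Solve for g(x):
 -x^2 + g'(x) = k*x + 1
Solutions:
 g(x) = C1 + k*x^2/2 + x^3/3 + x


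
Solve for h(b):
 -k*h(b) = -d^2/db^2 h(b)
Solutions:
 h(b) = C1*exp(-b*sqrt(k)) + C2*exp(b*sqrt(k))


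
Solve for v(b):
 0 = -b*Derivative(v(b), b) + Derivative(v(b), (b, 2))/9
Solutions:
 v(b) = C1 + C2*erfi(3*sqrt(2)*b/2)


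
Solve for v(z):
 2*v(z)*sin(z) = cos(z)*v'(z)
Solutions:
 v(z) = C1/cos(z)^2


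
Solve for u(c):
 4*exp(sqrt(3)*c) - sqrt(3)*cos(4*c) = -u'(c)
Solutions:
 u(c) = C1 - 4*sqrt(3)*exp(sqrt(3)*c)/3 + sqrt(3)*sin(4*c)/4


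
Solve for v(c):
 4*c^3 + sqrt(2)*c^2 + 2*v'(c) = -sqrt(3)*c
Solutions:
 v(c) = C1 - c^4/2 - sqrt(2)*c^3/6 - sqrt(3)*c^2/4


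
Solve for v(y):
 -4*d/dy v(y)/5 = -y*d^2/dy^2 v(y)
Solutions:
 v(y) = C1 + C2*y^(9/5)


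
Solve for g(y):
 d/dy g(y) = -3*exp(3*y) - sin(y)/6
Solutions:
 g(y) = C1 - exp(3*y) + cos(y)/6


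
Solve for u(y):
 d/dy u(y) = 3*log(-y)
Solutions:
 u(y) = C1 + 3*y*log(-y) - 3*y


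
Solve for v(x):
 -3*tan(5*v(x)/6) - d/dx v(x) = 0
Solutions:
 v(x) = -6*asin(C1*exp(-5*x/2))/5 + 6*pi/5
 v(x) = 6*asin(C1*exp(-5*x/2))/5


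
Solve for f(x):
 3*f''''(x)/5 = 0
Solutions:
 f(x) = C1 + C2*x + C3*x^2 + C4*x^3


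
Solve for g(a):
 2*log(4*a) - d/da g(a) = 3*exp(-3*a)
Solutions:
 g(a) = C1 + 2*a*log(a) + 2*a*(-1 + 2*log(2)) + exp(-3*a)


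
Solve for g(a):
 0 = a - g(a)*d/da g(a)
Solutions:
 g(a) = -sqrt(C1 + a^2)
 g(a) = sqrt(C1 + a^2)


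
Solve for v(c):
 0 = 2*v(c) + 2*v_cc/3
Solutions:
 v(c) = C1*sin(sqrt(3)*c) + C2*cos(sqrt(3)*c)


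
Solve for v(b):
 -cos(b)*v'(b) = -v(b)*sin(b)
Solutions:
 v(b) = C1/cos(b)


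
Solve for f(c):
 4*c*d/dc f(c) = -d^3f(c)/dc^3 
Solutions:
 f(c) = C1 + Integral(C2*airyai(-2^(2/3)*c) + C3*airybi(-2^(2/3)*c), c)


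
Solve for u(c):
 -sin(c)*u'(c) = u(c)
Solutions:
 u(c) = C1*sqrt(cos(c) + 1)/sqrt(cos(c) - 1)


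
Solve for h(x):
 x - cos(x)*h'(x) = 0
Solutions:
 h(x) = C1 + Integral(x/cos(x), x)


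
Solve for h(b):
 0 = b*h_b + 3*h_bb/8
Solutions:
 h(b) = C1 + C2*erf(2*sqrt(3)*b/3)


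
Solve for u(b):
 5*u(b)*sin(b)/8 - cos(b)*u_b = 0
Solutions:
 u(b) = C1/cos(b)^(5/8)


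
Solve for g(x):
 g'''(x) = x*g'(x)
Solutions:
 g(x) = C1 + Integral(C2*airyai(x) + C3*airybi(x), x)


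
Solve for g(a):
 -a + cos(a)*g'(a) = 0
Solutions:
 g(a) = C1 + Integral(a/cos(a), a)


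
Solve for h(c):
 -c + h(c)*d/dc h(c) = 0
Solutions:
 h(c) = -sqrt(C1 + c^2)
 h(c) = sqrt(C1 + c^2)


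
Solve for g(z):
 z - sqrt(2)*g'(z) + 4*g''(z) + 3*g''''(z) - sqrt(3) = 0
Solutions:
 g(z) = C1 + C2*exp(-2^(1/6)*z*(-8/(9 + sqrt(209))^(1/3) + 2^(2/3)*(9 + sqrt(209))^(1/3))/12)*sin(2^(1/6)*sqrt(3)*z*(8/(9 + sqrt(209))^(1/3) + 2^(2/3)*(9 + sqrt(209))^(1/3))/12) + C3*exp(-2^(1/6)*z*(-8/(9 + sqrt(209))^(1/3) + 2^(2/3)*(9 + sqrt(209))^(1/3))/12)*cos(2^(1/6)*sqrt(3)*z*(8/(9 + sqrt(209))^(1/3) + 2^(2/3)*(9 + sqrt(209))^(1/3))/12) + C4*exp(2^(1/6)*z*(-8/(9 + sqrt(209))^(1/3) + 2^(2/3)*(9 + sqrt(209))^(1/3))/6) + sqrt(2)*z^2/4 - sqrt(6)*z/2 + 2*z


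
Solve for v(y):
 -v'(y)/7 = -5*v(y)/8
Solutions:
 v(y) = C1*exp(35*y/8)


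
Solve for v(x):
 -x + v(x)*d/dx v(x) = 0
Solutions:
 v(x) = -sqrt(C1 + x^2)
 v(x) = sqrt(C1 + x^2)


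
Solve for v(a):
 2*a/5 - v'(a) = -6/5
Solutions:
 v(a) = C1 + a^2/5 + 6*a/5


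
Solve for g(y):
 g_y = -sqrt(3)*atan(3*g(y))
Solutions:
 Integral(1/atan(3*_y), (_y, g(y))) = C1 - sqrt(3)*y


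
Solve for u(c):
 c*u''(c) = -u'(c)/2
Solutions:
 u(c) = C1 + C2*sqrt(c)


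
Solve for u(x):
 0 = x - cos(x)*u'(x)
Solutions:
 u(x) = C1 + Integral(x/cos(x), x)


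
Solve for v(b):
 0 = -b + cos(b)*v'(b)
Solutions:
 v(b) = C1 + Integral(b/cos(b), b)


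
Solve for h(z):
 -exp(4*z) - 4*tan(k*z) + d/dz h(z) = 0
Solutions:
 h(z) = C1 + 4*Piecewise((-log(cos(k*z))/k, Ne(k, 0)), (0, True)) + exp(4*z)/4


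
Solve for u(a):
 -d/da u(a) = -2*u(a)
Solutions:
 u(a) = C1*exp(2*a)


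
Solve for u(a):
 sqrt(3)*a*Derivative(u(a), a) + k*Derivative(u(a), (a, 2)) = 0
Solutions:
 u(a) = C1 + C2*sqrt(k)*erf(sqrt(2)*3^(1/4)*a*sqrt(1/k)/2)


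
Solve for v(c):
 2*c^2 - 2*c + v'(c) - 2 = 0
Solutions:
 v(c) = C1 - 2*c^3/3 + c^2 + 2*c


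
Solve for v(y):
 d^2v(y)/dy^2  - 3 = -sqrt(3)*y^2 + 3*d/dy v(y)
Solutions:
 v(y) = C1 + C2*exp(3*y) + sqrt(3)*y^3/9 + sqrt(3)*y^2/9 - y + 2*sqrt(3)*y/27


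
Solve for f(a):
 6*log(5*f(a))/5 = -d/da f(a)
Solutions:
 5*Integral(1/(log(_y) + log(5)), (_y, f(a)))/6 = C1 - a


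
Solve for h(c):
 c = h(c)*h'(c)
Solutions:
 h(c) = -sqrt(C1 + c^2)
 h(c) = sqrt(C1 + c^2)


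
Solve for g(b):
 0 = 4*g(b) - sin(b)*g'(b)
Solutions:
 g(b) = C1*(cos(b)^2 - 2*cos(b) + 1)/(cos(b)^2 + 2*cos(b) + 1)


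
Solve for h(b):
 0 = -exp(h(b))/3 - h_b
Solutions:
 h(b) = log(1/(C1 + b)) + log(3)


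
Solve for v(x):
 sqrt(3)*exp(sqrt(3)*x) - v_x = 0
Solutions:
 v(x) = C1 + exp(sqrt(3)*x)


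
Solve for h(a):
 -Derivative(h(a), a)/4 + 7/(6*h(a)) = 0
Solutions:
 h(a) = -sqrt(C1 + 84*a)/3
 h(a) = sqrt(C1 + 84*a)/3


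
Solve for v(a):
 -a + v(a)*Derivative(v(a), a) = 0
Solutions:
 v(a) = -sqrt(C1 + a^2)
 v(a) = sqrt(C1 + a^2)


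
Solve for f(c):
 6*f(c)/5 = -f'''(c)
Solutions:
 f(c) = C3*exp(-5^(2/3)*6^(1/3)*c/5) + (C1*sin(2^(1/3)*3^(5/6)*5^(2/3)*c/10) + C2*cos(2^(1/3)*3^(5/6)*5^(2/3)*c/10))*exp(5^(2/3)*6^(1/3)*c/10)


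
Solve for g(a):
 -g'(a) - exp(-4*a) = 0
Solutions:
 g(a) = C1 + exp(-4*a)/4


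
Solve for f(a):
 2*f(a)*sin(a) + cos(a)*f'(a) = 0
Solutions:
 f(a) = C1*cos(a)^2


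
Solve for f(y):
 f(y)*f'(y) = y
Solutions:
 f(y) = -sqrt(C1 + y^2)
 f(y) = sqrt(C1 + y^2)


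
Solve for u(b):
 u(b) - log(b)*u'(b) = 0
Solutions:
 u(b) = C1*exp(li(b))


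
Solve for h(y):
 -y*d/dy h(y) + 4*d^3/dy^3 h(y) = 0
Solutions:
 h(y) = C1 + Integral(C2*airyai(2^(1/3)*y/2) + C3*airybi(2^(1/3)*y/2), y)


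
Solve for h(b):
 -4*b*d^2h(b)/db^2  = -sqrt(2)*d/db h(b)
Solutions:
 h(b) = C1 + C2*b^(sqrt(2)/4 + 1)


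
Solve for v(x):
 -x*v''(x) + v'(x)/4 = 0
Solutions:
 v(x) = C1 + C2*x^(5/4)


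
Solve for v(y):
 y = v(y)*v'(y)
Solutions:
 v(y) = -sqrt(C1 + y^2)
 v(y) = sqrt(C1 + y^2)


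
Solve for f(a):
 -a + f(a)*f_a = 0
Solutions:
 f(a) = -sqrt(C1 + a^2)
 f(a) = sqrt(C1 + a^2)


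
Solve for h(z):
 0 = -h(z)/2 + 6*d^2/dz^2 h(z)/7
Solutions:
 h(z) = C1*exp(-sqrt(21)*z/6) + C2*exp(sqrt(21)*z/6)


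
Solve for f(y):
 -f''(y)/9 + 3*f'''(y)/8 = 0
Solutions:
 f(y) = C1 + C2*y + C3*exp(8*y/27)


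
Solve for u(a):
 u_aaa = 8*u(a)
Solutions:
 u(a) = C3*exp(2*a) + (C1*sin(sqrt(3)*a) + C2*cos(sqrt(3)*a))*exp(-a)


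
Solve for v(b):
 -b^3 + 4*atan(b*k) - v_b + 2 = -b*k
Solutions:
 v(b) = C1 - b^4/4 + b^2*k/2 + 2*b + 4*Piecewise((b*atan(b*k) - log(b^2*k^2 + 1)/(2*k), Ne(k, 0)), (0, True))


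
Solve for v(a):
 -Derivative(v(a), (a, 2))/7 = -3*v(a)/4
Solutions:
 v(a) = C1*exp(-sqrt(21)*a/2) + C2*exp(sqrt(21)*a/2)


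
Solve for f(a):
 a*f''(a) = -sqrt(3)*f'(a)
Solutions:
 f(a) = C1 + C2*a^(1 - sqrt(3))


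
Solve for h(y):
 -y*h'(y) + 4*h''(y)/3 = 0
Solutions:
 h(y) = C1 + C2*erfi(sqrt(6)*y/4)


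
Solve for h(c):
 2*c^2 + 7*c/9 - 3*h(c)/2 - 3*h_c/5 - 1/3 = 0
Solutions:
 h(c) = C1*exp(-5*c/2) + 4*c^2/3 - 74*c/135 - 2/675


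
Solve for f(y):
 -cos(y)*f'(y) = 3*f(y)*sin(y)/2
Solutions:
 f(y) = C1*cos(y)^(3/2)


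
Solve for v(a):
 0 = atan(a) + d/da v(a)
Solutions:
 v(a) = C1 - a*atan(a) + log(a^2 + 1)/2


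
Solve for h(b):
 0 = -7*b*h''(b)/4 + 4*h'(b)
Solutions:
 h(b) = C1 + C2*b^(23/7)


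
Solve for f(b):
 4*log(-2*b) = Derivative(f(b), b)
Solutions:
 f(b) = C1 + 4*b*log(-b) + 4*b*(-1 + log(2))


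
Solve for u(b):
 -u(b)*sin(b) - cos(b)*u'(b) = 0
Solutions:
 u(b) = C1*cos(b)


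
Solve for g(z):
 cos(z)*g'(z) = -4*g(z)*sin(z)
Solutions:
 g(z) = C1*cos(z)^4


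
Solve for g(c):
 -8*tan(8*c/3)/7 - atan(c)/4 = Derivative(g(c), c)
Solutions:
 g(c) = C1 - c*atan(c)/4 + log(c^2 + 1)/8 + 3*log(cos(8*c/3))/7


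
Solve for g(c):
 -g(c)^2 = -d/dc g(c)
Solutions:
 g(c) = -1/(C1 + c)


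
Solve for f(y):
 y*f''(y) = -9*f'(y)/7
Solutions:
 f(y) = C1 + C2/y^(2/7)


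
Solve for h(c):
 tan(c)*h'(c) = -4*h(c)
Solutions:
 h(c) = C1/sin(c)^4


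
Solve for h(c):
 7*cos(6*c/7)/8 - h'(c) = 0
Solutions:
 h(c) = C1 + 49*sin(6*c/7)/48


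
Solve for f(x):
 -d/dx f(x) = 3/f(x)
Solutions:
 f(x) = -sqrt(C1 - 6*x)
 f(x) = sqrt(C1 - 6*x)


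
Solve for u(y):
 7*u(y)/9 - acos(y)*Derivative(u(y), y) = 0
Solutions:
 u(y) = C1*exp(7*Integral(1/acos(y), y)/9)


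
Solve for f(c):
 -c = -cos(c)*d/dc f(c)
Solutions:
 f(c) = C1 + Integral(c/cos(c), c)


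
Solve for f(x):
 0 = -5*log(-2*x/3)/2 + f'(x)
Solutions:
 f(x) = C1 + 5*x*log(-x)/2 + 5*x*(-log(3) - 1 + log(2))/2


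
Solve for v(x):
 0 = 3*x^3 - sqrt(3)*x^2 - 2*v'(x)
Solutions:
 v(x) = C1 + 3*x^4/8 - sqrt(3)*x^3/6


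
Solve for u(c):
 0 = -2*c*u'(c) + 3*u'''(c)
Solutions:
 u(c) = C1 + Integral(C2*airyai(2^(1/3)*3^(2/3)*c/3) + C3*airybi(2^(1/3)*3^(2/3)*c/3), c)


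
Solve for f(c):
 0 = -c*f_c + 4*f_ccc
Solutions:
 f(c) = C1 + Integral(C2*airyai(2^(1/3)*c/2) + C3*airybi(2^(1/3)*c/2), c)


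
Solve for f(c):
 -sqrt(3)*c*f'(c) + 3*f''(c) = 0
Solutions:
 f(c) = C1 + C2*erfi(sqrt(2)*3^(3/4)*c/6)


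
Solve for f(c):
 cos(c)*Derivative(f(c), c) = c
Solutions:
 f(c) = C1 + Integral(c/cos(c), c)


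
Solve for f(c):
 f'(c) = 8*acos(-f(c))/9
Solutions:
 Integral(1/acos(-_y), (_y, f(c))) = C1 + 8*c/9


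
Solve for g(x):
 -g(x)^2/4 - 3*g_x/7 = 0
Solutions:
 g(x) = 12/(C1 + 7*x)


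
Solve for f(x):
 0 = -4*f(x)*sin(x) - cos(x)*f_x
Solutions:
 f(x) = C1*cos(x)^4


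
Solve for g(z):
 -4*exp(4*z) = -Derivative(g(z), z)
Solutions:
 g(z) = C1 + exp(4*z)


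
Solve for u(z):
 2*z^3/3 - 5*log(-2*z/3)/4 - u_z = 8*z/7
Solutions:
 u(z) = C1 + z^4/6 - 4*z^2/7 - 5*z*log(-z)/4 + 5*z*(-log(2) + 1 + log(3))/4


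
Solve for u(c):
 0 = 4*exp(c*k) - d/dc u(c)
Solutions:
 u(c) = C1 + 4*exp(c*k)/k


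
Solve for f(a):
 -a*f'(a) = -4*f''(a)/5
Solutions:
 f(a) = C1 + C2*erfi(sqrt(10)*a/4)


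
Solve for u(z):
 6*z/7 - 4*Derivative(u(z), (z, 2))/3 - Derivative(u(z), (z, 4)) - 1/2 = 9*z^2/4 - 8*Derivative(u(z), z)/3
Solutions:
 u(z) = C1 + C2*exp(-2^(1/3)*z*(-2/(9 + sqrt(85))^(1/3) + 2^(1/3)*(9 + sqrt(85))^(1/3))/6)*sin(2^(1/3)*sqrt(3)*z*(2/(9 + sqrt(85))^(1/3) + 2^(1/3)*(9 + sqrt(85))^(1/3))/6) + C3*exp(-2^(1/3)*z*(-2/(9 + sqrt(85))^(1/3) + 2^(1/3)*(9 + sqrt(85))^(1/3))/6)*cos(2^(1/3)*sqrt(3)*z*(2/(9 + sqrt(85))^(1/3) + 2^(1/3)*(9 + sqrt(85))^(1/3))/6) + C4*exp(2^(1/3)*z*(-2/(9 + sqrt(85))^(1/3) + 2^(1/3)*(9 + sqrt(85))^(1/3))/3) + 9*z^3/32 + 117*z^2/448 + 201*z/448


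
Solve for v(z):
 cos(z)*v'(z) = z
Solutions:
 v(z) = C1 + Integral(z/cos(z), z)


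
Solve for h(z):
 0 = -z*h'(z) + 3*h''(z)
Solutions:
 h(z) = C1 + C2*erfi(sqrt(6)*z/6)


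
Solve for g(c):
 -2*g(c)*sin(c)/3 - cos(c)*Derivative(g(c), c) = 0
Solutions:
 g(c) = C1*cos(c)^(2/3)


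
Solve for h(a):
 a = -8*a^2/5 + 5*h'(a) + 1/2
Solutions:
 h(a) = C1 + 8*a^3/75 + a^2/10 - a/10


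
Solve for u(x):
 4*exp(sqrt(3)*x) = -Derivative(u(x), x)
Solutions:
 u(x) = C1 - 4*sqrt(3)*exp(sqrt(3)*x)/3


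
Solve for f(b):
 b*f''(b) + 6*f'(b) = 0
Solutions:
 f(b) = C1 + C2/b^5


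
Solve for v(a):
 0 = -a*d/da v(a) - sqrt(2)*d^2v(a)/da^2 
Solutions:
 v(a) = C1 + C2*erf(2^(1/4)*a/2)


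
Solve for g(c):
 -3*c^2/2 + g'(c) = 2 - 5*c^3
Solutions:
 g(c) = C1 - 5*c^4/4 + c^3/2 + 2*c


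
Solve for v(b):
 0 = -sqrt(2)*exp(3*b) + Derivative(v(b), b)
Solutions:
 v(b) = C1 + sqrt(2)*exp(3*b)/3


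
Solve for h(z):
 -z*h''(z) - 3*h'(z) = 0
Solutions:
 h(z) = C1 + C2/z^2


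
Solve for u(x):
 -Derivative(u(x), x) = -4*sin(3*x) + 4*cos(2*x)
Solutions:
 u(x) = C1 - 2*sin(2*x) - 4*cos(3*x)/3


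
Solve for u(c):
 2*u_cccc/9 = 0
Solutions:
 u(c) = C1 + C2*c + C3*c^2 + C4*c^3


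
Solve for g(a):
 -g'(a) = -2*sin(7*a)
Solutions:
 g(a) = C1 - 2*cos(7*a)/7


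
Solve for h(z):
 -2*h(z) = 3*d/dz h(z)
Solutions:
 h(z) = C1*exp(-2*z/3)


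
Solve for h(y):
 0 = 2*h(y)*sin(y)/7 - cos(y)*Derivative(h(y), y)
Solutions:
 h(y) = C1/cos(y)^(2/7)


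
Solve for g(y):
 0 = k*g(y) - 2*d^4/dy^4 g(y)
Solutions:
 g(y) = C1*exp(-2^(3/4)*k^(1/4)*y/2) + C2*exp(2^(3/4)*k^(1/4)*y/2) + C3*exp(-2^(3/4)*I*k^(1/4)*y/2) + C4*exp(2^(3/4)*I*k^(1/4)*y/2)


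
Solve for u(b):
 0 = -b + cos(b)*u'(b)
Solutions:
 u(b) = C1 + Integral(b/cos(b), b)


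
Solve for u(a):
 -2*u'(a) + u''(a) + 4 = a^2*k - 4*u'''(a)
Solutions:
 u(a) = C1 + C2*exp(a*(-1 + sqrt(33))/8) + C3*exp(-a*(1 + sqrt(33))/8) - a^3*k/6 - a^2*k/4 - 9*a*k/4 + 2*a


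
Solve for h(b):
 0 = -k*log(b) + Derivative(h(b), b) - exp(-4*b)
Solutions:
 h(b) = C1 + b*k*log(b) - b*k - exp(-4*b)/4


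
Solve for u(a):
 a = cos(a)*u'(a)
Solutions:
 u(a) = C1 + Integral(a/cos(a), a)


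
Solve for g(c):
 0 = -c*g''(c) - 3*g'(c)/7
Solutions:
 g(c) = C1 + C2*c^(4/7)


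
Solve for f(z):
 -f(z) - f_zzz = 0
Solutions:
 f(z) = C3*exp(-z) + (C1*sin(sqrt(3)*z/2) + C2*cos(sqrt(3)*z/2))*exp(z/2)


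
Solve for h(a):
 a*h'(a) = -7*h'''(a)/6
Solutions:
 h(a) = C1 + Integral(C2*airyai(-6^(1/3)*7^(2/3)*a/7) + C3*airybi(-6^(1/3)*7^(2/3)*a/7), a)


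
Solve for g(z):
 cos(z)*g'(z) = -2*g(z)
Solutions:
 g(z) = C1*(sin(z) - 1)/(sin(z) + 1)


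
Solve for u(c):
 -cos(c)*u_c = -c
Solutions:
 u(c) = C1 + Integral(c/cos(c), c)


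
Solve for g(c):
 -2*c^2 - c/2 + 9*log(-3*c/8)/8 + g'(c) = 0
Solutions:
 g(c) = C1 + 2*c^3/3 + c^2/4 - 9*c*log(-c)/8 + 9*c*(-log(3) + 1 + 3*log(2))/8


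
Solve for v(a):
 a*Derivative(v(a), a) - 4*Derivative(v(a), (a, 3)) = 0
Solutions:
 v(a) = C1 + Integral(C2*airyai(2^(1/3)*a/2) + C3*airybi(2^(1/3)*a/2), a)


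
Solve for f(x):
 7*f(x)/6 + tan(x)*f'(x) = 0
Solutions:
 f(x) = C1/sin(x)^(7/6)


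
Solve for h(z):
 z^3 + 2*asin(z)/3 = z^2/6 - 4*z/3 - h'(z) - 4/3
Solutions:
 h(z) = C1 - z^4/4 + z^3/18 - 2*z^2/3 - 2*z*asin(z)/3 - 4*z/3 - 2*sqrt(1 - z^2)/3


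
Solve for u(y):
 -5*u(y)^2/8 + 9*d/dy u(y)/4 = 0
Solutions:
 u(y) = -18/(C1 + 5*y)


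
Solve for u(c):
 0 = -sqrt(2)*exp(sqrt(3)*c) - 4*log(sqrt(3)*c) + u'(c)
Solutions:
 u(c) = C1 + 4*c*log(c) + 2*c*(-2 + log(3)) + sqrt(6)*exp(sqrt(3)*c)/3


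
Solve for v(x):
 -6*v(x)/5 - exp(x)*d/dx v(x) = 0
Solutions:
 v(x) = C1*exp(6*exp(-x)/5)


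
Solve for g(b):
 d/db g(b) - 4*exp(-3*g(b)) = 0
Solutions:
 g(b) = log(C1 + 12*b)/3
 g(b) = log((-3^(1/3) - 3^(5/6)*I)*(C1 + 4*b)^(1/3)/2)
 g(b) = log((-3^(1/3) + 3^(5/6)*I)*(C1 + 4*b)^(1/3)/2)


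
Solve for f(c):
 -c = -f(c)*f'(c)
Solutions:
 f(c) = -sqrt(C1 + c^2)
 f(c) = sqrt(C1 + c^2)


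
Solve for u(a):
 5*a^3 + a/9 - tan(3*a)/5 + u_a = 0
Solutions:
 u(a) = C1 - 5*a^4/4 - a^2/18 - log(cos(3*a))/15


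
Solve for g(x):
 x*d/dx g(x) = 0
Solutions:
 g(x) = C1


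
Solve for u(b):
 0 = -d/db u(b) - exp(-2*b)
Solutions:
 u(b) = C1 + exp(-2*b)/2


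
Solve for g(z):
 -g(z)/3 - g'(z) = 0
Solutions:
 g(z) = C1*exp(-z/3)


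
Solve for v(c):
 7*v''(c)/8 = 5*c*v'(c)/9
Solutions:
 v(c) = C1 + C2*erfi(2*sqrt(35)*c/21)


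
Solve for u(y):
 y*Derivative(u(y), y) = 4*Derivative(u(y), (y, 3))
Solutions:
 u(y) = C1 + Integral(C2*airyai(2^(1/3)*y/2) + C3*airybi(2^(1/3)*y/2), y)


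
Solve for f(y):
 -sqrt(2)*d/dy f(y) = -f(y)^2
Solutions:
 f(y) = -2/(C1 + sqrt(2)*y)


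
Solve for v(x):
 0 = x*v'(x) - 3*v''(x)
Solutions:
 v(x) = C1 + C2*erfi(sqrt(6)*x/6)


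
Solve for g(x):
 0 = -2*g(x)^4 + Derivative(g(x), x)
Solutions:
 g(x) = (-1/(C1 + 6*x))^(1/3)
 g(x) = (-1/(C1 + 2*x))^(1/3)*(-3^(2/3) - 3*3^(1/6)*I)/6
 g(x) = (-1/(C1 + 2*x))^(1/3)*(-3^(2/3) + 3*3^(1/6)*I)/6


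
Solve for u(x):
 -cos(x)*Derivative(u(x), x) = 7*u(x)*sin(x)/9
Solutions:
 u(x) = C1*cos(x)^(7/9)


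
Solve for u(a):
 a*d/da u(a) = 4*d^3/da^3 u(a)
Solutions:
 u(a) = C1 + Integral(C2*airyai(2^(1/3)*a/2) + C3*airybi(2^(1/3)*a/2), a)


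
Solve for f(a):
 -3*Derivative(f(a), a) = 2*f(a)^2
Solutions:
 f(a) = 3/(C1 + 2*a)


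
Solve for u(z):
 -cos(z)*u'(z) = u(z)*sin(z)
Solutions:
 u(z) = C1*cos(z)


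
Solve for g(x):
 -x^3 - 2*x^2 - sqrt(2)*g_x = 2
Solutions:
 g(x) = C1 - sqrt(2)*x^4/8 - sqrt(2)*x^3/3 - sqrt(2)*x


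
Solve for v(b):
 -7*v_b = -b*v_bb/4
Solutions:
 v(b) = C1 + C2*b^29


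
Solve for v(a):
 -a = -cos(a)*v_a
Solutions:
 v(a) = C1 + Integral(a/cos(a), a)


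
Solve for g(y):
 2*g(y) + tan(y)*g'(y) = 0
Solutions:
 g(y) = C1/sin(y)^2


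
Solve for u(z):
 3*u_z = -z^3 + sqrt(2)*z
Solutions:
 u(z) = C1 - z^4/12 + sqrt(2)*z^2/6


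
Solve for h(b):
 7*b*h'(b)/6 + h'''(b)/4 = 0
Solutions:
 h(b) = C1 + Integral(C2*airyai(-14^(1/3)*3^(2/3)*b/3) + C3*airybi(-14^(1/3)*3^(2/3)*b/3), b)


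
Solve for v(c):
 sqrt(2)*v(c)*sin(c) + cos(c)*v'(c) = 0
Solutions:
 v(c) = C1*cos(c)^(sqrt(2))


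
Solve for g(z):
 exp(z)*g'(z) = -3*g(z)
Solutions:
 g(z) = C1*exp(3*exp(-z))


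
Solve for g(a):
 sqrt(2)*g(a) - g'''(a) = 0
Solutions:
 g(a) = C3*exp(2^(1/6)*a) + (C1*sin(2^(1/6)*sqrt(3)*a/2) + C2*cos(2^(1/6)*sqrt(3)*a/2))*exp(-2^(1/6)*a/2)


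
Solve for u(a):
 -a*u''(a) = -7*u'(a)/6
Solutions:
 u(a) = C1 + C2*a^(13/6)


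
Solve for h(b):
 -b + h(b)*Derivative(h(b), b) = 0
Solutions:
 h(b) = -sqrt(C1 + b^2)
 h(b) = sqrt(C1 + b^2)


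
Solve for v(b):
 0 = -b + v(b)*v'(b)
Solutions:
 v(b) = -sqrt(C1 + b^2)
 v(b) = sqrt(C1 + b^2)


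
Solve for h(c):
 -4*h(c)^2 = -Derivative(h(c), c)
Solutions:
 h(c) = -1/(C1 + 4*c)


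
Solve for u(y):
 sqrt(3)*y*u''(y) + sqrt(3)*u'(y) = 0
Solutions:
 u(y) = C1 + C2*log(y)


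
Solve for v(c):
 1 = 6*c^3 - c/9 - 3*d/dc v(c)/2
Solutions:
 v(c) = C1 + c^4 - c^2/27 - 2*c/3


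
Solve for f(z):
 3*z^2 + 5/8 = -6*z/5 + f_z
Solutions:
 f(z) = C1 + z^3 + 3*z^2/5 + 5*z/8


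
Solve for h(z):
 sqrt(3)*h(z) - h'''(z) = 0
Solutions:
 h(z) = C3*exp(3^(1/6)*z) + (C1*sin(3^(2/3)*z/2) + C2*cos(3^(2/3)*z/2))*exp(-3^(1/6)*z/2)


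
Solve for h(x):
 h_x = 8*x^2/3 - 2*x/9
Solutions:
 h(x) = C1 + 8*x^3/9 - x^2/9


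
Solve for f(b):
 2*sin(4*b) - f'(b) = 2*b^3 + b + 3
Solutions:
 f(b) = C1 - b^4/2 - b^2/2 - 3*b - cos(4*b)/2


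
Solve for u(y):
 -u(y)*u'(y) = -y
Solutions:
 u(y) = -sqrt(C1 + y^2)
 u(y) = sqrt(C1 + y^2)


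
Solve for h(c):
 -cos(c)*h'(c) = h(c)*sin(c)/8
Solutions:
 h(c) = C1*cos(c)^(1/8)


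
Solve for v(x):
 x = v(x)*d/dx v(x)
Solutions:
 v(x) = -sqrt(C1 + x^2)
 v(x) = sqrt(C1 + x^2)


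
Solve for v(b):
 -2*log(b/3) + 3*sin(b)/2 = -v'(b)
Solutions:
 v(b) = C1 + 2*b*log(b) - 2*b*log(3) - 2*b + 3*cos(b)/2


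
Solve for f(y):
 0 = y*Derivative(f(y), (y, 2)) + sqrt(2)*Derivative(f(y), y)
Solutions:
 f(y) = C1 + C2*y^(1 - sqrt(2))


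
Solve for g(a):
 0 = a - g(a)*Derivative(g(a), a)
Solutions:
 g(a) = -sqrt(C1 + a^2)
 g(a) = sqrt(C1 + a^2)


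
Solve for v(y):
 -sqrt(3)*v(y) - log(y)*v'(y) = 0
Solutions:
 v(y) = C1*exp(-sqrt(3)*li(y))


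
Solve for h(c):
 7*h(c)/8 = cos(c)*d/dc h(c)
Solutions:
 h(c) = C1*(sin(c) + 1)^(7/16)/(sin(c) - 1)^(7/16)


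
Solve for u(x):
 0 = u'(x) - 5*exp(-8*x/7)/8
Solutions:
 u(x) = C1 - 35*exp(-8*x/7)/64


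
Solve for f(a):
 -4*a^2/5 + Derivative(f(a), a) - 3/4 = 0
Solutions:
 f(a) = C1 + 4*a^3/15 + 3*a/4


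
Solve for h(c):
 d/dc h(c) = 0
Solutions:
 h(c) = C1


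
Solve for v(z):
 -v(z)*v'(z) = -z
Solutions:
 v(z) = -sqrt(C1 + z^2)
 v(z) = sqrt(C1 + z^2)


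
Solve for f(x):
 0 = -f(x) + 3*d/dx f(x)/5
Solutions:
 f(x) = C1*exp(5*x/3)


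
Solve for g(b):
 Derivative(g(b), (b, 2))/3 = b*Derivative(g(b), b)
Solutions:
 g(b) = C1 + C2*erfi(sqrt(6)*b/2)


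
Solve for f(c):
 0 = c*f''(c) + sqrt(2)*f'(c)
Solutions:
 f(c) = C1 + C2*c^(1 - sqrt(2))


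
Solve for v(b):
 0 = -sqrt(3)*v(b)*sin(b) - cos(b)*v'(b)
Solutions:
 v(b) = C1*cos(b)^(sqrt(3))


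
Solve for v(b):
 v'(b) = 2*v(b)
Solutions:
 v(b) = C1*exp(2*b)


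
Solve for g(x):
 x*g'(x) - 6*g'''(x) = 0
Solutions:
 g(x) = C1 + Integral(C2*airyai(6^(2/3)*x/6) + C3*airybi(6^(2/3)*x/6), x)


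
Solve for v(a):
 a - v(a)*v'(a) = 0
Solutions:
 v(a) = -sqrt(C1 + a^2)
 v(a) = sqrt(C1 + a^2)


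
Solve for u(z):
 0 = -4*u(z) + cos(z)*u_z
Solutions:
 u(z) = C1*(sin(z)^2 + 2*sin(z) + 1)/(sin(z)^2 - 2*sin(z) + 1)


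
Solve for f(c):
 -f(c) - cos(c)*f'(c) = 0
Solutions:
 f(c) = C1*sqrt(sin(c) - 1)/sqrt(sin(c) + 1)


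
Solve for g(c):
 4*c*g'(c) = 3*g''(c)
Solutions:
 g(c) = C1 + C2*erfi(sqrt(6)*c/3)


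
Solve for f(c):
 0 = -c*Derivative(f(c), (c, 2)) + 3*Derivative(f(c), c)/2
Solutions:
 f(c) = C1 + C2*c^(5/2)


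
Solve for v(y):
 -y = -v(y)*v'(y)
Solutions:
 v(y) = -sqrt(C1 + y^2)
 v(y) = sqrt(C1 + y^2)


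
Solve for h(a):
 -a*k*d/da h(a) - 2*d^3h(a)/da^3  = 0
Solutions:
 h(a) = C1 + Integral(C2*airyai(2^(2/3)*a*(-k)^(1/3)/2) + C3*airybi(2^(2/3)*a*(-k)^(1/3)/2), a)


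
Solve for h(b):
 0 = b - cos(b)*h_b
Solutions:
 h(b) = C1 + Integral(b/cos(b), b)


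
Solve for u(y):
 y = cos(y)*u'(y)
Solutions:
 u(y) = C1 + Integral(y/cos(y), y)


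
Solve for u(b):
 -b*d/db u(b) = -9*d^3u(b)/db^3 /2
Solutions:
 u(b) = C1 + Integral(C2*airyai(6^(1/3)*b/3) + C3*airybi(6^(1/3)*b/3), b)


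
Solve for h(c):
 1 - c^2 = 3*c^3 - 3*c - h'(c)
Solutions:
 h(c) = C1 + 3*c^4/4 + c^3/3 - 3*c^2/2 - c


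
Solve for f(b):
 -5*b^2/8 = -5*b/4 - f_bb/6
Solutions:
 f(b) = C1 + C2*b + 5*b^4/16 - 5*b^3/4


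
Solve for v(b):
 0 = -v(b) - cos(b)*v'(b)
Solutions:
 v(b) = C1*sqrt(sin(b) - 1)/sqrt(sin(b) + 1)


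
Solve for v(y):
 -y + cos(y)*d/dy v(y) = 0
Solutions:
 v(y) = C1 + Integral(y/cos(y), y)


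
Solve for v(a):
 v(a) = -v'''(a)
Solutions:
 v(a) = C3*exp(-a) + (C1*sin(sqrt(3)*a/2) + C2*cos(sqrt(3)*a/2))*exp(a/2)


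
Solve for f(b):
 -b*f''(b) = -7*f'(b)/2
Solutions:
 f(b) = C1 + C2*b^(9/2)


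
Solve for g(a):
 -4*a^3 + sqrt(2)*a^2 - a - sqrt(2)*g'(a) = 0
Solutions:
 g(a) = C1 - sqrt(2)*a^4/2 + a^3/3 - sqrt(2)*a^2/4


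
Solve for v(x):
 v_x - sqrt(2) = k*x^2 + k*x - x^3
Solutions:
 v(x) = C1 + k*x^3/3 + k*x^2/2 - x^4/4 + sqrt(2)*x


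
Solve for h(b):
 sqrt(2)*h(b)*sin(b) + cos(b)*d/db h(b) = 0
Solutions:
 h(b) = C1*cos(b)^(sqrt(2))


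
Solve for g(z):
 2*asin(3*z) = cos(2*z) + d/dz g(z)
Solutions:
 g(z) = C1 + 2*z*asin(3*z) + 2*sqrt(1 - 9*z^2)/3 - sin(2*z)/2


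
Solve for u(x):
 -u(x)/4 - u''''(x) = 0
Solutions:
 u(x) = (C1*sin(x/2) + C2*cos(x/2))*exp(-x/2) + (C3*sin(x/2) + C4*cos(x/2))*exp(x/2)


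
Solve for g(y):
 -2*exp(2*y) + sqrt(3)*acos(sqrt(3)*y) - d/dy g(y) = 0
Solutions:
 g(y) = C1 + sqrt(3)*(y*acos(sqrt(3)*y) - sqrt(3)*sqrt(1 - 3*y^2)/3) - exp(2*y)


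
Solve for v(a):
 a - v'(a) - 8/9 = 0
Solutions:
 v(a) = C1 + a^2/2 - 8*a/9


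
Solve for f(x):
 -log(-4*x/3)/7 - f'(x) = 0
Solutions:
 f(x) = C1 - x*log(-x)/7 + x*(-2*log(2) + 1 + log(3))/7


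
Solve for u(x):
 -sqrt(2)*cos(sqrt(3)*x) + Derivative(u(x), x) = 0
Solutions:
 u(x) = C1 + sqrt(6)*sin(sqrt(3)*x)/3


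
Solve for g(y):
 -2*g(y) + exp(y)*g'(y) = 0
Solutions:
 g(y) = C1*exp(-2*exp(-y))


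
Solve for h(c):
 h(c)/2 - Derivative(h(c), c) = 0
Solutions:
 h(c) = C1*exp(c/2)


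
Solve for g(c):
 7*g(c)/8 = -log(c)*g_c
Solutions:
 g(c) = C1*exp(-7*li(c)/8)


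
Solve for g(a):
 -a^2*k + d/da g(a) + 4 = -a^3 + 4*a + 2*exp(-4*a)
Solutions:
 g(a) = C1 - a^4/4 + a^3*k/3 + 2*a^2 - 4*a - exp(-4*a)/2


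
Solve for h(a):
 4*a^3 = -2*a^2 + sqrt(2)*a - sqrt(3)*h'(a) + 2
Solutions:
 h(a) = C1 - sqrt(3)*a^4/3 - 2*sqrt(3)*a^3/9 + sqrt(6)*a^2/6 + 2*sqrt(3)*a/3


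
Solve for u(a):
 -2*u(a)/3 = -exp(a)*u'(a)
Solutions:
 u(a) = C1*exp(-2*exp(-a)/3)


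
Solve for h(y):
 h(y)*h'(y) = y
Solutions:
 h(y) = -sqrt(C1 + y^2)
 h(y) = sqrt(C1 + y^2)


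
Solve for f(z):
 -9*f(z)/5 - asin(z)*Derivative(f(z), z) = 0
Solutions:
 f(z) = C1*exp(-9*Integral(1/asin(z), z)/5)


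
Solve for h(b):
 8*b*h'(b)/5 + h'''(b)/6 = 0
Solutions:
 h(b) = C1 + Integral(C2*airyai(-2*5^(2/3)*6^(1/3)*b/5) + C3*airybi(-2*5^(2/3)*6^(1/3)*b/5), b)


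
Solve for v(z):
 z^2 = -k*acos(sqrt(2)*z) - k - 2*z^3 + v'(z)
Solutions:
 v(z) = C1 + k*z + k*(z*acos(sqrt(2)*z) - sqrt(2)*sqrt(1 - 2*z^2)/2) + z^4/2 + z^3/3


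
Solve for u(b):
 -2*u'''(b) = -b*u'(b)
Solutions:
 u(b) = C1 + Integral(C2*airyai(2^(2/3)*b/2) + C3*airybi(2^(2/3)*b/2), b)


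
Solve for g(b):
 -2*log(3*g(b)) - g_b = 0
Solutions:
 Integral(1/(log(_y) + log(3)), (_y, g(b)))/2 = C1 - b


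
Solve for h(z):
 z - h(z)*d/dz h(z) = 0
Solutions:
 h(z) = -sqrt(C1 + z^2)
 h(z) = sqrt(C1 + z^2)


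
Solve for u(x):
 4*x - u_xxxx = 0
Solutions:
 u(x) = C1 + C2*x + C3*x^2 + C4*x^3 + x^5/30


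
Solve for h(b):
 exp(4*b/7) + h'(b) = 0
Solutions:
 h(b) = C1 - 7*exp(4*b/7)/4


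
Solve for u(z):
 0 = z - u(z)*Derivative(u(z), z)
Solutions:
 u(z) = -sqrt(C1 + z^2)
 u(z) = sqrt(C1 + z^2)


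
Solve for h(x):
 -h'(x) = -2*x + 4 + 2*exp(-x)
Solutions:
 h(x) = C1 + x^2 - 4*x + 2*exp(-x)


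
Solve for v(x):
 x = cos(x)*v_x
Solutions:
 v(x) = C1 + Integral(x/cos(x), x)


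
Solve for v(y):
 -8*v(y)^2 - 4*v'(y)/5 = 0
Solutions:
 v(y) = 1/(C1 + 10*y)


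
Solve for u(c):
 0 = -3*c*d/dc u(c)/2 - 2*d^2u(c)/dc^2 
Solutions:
 u(c) = C1 + C2*erf(sqrt(6)*c/4)


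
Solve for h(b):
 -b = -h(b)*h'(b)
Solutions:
 h(b) = -sqrt(C1 + b^2)
 h(b) = sqrt(C1 + b^2)


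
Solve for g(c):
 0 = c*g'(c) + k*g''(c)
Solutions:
 g(c) = C1 + C2*sqrt(k)*erf(sqrt(2)*c*sqrt(1/k)/2)


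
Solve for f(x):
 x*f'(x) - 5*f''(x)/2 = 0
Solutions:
 f(x) = C1 + C2*erfi(sqrt(5)*x/5)


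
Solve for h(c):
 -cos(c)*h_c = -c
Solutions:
 h(c) = C1 + Integral(c/cos(c), c)


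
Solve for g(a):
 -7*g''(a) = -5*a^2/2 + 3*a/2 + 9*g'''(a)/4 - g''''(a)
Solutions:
 g(a) = C1 + C2*a + C3*exp(-7*a/4) + C4*exp(4*a) + 5*a^4/168 - 29*a^3/392 + 1343*a^2/10976


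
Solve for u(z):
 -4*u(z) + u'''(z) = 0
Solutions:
 u(z) = C3*exp(2^(2/3)*z) + (C1*sin(2^(2/3)*sqrt(3)*z/2) + C2*cos(2^(2/3)*sqrt(3)*z/2))*exp(-2^(2/3)*z/2)


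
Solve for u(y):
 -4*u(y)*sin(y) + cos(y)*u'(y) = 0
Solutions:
 u(y) = C1/cos(y)^4


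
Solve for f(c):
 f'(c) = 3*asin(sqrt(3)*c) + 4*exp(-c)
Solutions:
 f(c) = C1 + 3*c*asin(sqrt(3)*c) + sqrt(3)*sqrt(1 - 3*c^2) - 4*exp(-c)


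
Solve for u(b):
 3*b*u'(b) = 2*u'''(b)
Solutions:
 u(b) = C1 + Integral(C2*airyai(2^(2/3)*3^(1/3)*b/2) + C3*airybi(2^(2/3)*3^(1/3)*b/2), b)


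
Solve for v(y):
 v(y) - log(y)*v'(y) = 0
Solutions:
 v(y) = C1*exp(li(y))


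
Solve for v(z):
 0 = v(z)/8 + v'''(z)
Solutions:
 v(z) = C3*exp(-z/2) + (C1*sin(sqrt(3)*z/4) + C2*cos(sqrt(3)*z/4))*exp(z/4)


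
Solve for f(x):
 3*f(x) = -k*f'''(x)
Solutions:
 f(x) = C1*exp(3^(1/3)*x*(-1/k)^(1/3)) + C2*exp(x*(-1/k)^(1/3)*(-3^(1/3) + 3^(5/6)*I)/2) + C3*exp(-x*(-1/k)^(1/3)*(3^(1/3) + 3^(5/6)*I)/2)


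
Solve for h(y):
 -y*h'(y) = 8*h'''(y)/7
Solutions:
 h(y) = C1 + Integral(C2*airyai(-7^(1/3)*y/2) + C3*airybi(-7^(1/3)*y/2), y)


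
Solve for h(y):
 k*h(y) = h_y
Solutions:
 h(y) = C1*exp(k*y)


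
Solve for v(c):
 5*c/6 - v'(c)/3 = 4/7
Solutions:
 v(c) = C1 + 5*c^2/4 - 12*c/7


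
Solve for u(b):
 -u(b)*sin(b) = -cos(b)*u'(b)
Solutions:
 u(b) = C1/cos(b)


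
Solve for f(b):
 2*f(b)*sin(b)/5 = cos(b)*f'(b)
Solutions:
 f(b) = C1/cos(b)^(2/5)


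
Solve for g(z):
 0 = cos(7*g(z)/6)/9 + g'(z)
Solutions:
 z/9 - 3*log(sin(7*g(z)/6) - 1)/7 + 3*log(sin(7*g(z)/6) + 1)/7 = C1


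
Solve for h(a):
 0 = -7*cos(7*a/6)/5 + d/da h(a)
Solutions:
 h(a) = C1 + 6*sin(7*a/6)/5


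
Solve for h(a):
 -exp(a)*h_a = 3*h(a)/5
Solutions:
 h(a) = C1*exp(3*exp(-a)/5)


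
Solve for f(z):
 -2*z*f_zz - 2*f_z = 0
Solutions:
 f(z) = C1 + C2*log(z)


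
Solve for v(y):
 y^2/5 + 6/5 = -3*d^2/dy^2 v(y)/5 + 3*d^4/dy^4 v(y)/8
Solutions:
 v(y) = C1 + C2*y + C3*exp(-2*sqrt(10)*y/5) + C4*exp(2*sqrt(10)*y/5) - y^4/36 - 29*y^2/24


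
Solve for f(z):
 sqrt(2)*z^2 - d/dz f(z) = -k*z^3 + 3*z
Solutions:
 f(z) = C1 + k*z^4/4 + sqrt(2)*z^3/3 - 3*z^2/2


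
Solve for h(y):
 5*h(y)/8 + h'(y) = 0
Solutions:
 h(y) = C1*exp(-5*y/8)


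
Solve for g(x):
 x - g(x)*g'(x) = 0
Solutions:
 g(x) = -sqrt(C1 + x^2)
 g(x) = sqrt(C1 + x^2)


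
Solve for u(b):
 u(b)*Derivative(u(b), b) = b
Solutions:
 u(b) = -sqrt(C1 + b^2)
 u(b) = sqrt(C1 + b^2)


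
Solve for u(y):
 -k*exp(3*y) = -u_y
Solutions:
 u(y) = C1 + k*exp(3*y)/3


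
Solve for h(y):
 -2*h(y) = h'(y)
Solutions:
 h(y) = C1*exp(-2*y)


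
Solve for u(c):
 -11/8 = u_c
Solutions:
 u(c) = C1 - 11*c/8
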